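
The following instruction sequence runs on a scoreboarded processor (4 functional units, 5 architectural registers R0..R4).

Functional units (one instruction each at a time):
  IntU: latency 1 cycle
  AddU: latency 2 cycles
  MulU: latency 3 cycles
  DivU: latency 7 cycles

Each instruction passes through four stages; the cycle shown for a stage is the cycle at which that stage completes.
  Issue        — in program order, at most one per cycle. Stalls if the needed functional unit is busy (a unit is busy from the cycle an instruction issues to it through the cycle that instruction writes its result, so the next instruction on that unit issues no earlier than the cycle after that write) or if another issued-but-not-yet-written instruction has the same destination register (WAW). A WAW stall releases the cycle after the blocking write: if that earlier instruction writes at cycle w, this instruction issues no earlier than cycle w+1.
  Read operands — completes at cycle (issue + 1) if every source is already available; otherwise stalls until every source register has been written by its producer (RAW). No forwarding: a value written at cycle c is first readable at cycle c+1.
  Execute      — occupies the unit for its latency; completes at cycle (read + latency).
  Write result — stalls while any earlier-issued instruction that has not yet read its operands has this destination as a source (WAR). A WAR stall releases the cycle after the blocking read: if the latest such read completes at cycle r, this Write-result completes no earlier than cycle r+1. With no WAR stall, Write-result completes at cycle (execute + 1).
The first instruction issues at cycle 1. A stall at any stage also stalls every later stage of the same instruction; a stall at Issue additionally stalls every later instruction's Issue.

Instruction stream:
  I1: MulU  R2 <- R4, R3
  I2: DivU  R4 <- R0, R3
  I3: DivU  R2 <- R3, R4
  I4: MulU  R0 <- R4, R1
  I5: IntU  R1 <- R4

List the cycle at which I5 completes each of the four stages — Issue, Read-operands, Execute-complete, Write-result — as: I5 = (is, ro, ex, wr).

I5 = (14, 15, 16, 17)

  I1 | 1 | 2 | 5 | 6
  I2 | 2 | 3 | 10 | 11
  I3 | 12 | 13 | 20 | 21   struct: DivU busy until I2 writes@11
  I4 | 13 | 14 | 17 | 18
  I5 | 14 | 15 | 16 | 17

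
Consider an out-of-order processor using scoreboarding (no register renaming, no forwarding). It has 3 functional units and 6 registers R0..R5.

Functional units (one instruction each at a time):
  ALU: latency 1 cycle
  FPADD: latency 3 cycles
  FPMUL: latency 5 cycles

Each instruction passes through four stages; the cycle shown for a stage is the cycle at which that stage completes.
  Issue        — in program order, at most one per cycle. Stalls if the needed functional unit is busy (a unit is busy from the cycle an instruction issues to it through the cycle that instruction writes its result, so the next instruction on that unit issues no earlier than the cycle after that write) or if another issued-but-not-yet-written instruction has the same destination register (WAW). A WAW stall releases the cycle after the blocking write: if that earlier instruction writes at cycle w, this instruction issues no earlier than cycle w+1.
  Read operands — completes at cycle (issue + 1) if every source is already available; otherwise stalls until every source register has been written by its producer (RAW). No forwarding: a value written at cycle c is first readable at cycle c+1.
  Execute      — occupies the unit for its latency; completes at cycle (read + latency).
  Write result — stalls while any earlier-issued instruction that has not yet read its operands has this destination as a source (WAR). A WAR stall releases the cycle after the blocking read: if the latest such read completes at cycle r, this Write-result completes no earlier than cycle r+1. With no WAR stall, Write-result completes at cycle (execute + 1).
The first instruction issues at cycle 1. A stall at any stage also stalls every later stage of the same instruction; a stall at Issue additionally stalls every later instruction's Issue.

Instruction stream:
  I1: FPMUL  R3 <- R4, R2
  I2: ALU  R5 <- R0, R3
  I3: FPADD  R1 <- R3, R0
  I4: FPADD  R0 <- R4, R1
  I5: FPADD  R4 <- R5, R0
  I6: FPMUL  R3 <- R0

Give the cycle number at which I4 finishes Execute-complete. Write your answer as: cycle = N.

[1] issue I1 (FPMUL)
[2] I1 read-ops | issue I2 (ALU)
[3] issue I3 (FPADD)
[7] I1 finished on FPMUL
[8] I1→R3
[9] I2 read-ops | I3 read-ops
[10] I2 finished on ALU
[11] I2→R5
[12] I3 finished on FPADD
[13] I3→R1
[14] issue I4 (FPADD)
[15] I4 read-ops
[18] I4 finished on FPADD
[19] I4→R0
[20] issue I5 (FPADD)
[21] I5 read-ops | issue I6 (FPMUL)
[22] I6 read-ops
[24] I5 finished on FPADD
[25] I5→R4
[27] I6 finished on FPMUL
[28] I6→R3

cycle = 18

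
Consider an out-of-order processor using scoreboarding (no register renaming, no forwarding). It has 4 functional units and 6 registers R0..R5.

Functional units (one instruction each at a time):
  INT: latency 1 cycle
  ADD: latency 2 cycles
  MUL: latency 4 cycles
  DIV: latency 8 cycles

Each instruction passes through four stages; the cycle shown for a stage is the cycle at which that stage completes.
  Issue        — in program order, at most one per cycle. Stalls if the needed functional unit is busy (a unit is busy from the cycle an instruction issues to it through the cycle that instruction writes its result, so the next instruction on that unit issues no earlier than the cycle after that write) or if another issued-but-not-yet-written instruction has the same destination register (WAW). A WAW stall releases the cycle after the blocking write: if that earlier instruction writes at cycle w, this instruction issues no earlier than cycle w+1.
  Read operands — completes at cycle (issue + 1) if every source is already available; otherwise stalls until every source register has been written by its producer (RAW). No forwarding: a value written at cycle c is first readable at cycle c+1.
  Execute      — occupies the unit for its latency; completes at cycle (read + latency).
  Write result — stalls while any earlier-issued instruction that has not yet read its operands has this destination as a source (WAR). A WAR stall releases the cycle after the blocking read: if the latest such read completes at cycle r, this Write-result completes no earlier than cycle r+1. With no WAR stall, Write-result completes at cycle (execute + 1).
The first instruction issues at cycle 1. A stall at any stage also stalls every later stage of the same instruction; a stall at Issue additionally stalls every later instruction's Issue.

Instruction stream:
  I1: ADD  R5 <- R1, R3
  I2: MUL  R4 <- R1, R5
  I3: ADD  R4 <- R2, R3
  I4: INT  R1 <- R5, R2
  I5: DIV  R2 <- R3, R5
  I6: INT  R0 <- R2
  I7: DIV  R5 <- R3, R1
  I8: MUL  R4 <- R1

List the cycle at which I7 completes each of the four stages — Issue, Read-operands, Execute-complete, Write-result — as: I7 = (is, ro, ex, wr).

t=1  I1 dispatched to ADD
t=2  I1 operands ready | I2 dispatched to MUL
t=4  I1 complete
t=5  R5←I1
t=6  I2 operands ready
t=10  I2 complete
t=11  R4←I2
t=12  I3 dispatched to ADD
t=13  I3 operands ready | I4 dispatched to INT
t=14  I4 operands ready | I5 dispatched to DIV
t=15  I3 complete | I4 complete | I5 operands ready
t=16  R4←I3 | R1←I4
t=17  I6 dispatched to INT
t=23  I5 complete
t=24  R2←I5
t=25  I6 operands ready | I7 dispatched to DIV
t=26  I6 complete | I7 operands ready | I8 dispatched to MUL
t=27  R0←I6 | I8 operands ready
t=31  I8 complete
t=32  R4←I8
t=34  I7 complete
t=35  R5←I7

I7 = (25, 26, 34, 35)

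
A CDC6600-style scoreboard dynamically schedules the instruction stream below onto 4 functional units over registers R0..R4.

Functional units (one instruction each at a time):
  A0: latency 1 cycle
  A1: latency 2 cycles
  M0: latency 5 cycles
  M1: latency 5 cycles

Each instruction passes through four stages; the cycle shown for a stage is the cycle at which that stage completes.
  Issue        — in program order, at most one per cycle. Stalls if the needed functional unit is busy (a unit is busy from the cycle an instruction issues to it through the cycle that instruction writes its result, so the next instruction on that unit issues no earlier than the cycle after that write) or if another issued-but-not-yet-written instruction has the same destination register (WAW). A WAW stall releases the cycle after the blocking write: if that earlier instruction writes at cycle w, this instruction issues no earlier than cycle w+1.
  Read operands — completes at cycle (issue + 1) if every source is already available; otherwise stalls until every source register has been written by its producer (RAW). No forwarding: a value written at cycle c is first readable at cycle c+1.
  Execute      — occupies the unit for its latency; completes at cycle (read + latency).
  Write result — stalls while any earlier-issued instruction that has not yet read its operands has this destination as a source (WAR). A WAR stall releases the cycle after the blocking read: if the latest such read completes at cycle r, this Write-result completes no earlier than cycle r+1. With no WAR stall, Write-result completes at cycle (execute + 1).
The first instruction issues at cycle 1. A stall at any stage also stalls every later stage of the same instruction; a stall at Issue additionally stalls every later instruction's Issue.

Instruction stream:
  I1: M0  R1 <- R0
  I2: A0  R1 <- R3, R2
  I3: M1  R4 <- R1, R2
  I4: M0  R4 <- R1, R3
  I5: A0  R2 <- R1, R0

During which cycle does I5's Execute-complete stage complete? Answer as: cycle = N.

cycle 1: I1 dispatched to M0
cycle 2: I1 operands ready
cycle 7: I1 complete
cycle 8: R1←I1
cycle 9: I2 dispatched to A0
cycle 10: I2 operands ready · I3 dispatched to M1
cycle 11: I2 complete
cycle 12: R1←I2
cycle 13: I3 operands ready
cycle 18: I3 complete
cycle 19: R4←I3
cycle 20: I4 dispatched to M0
cycle 21: I4 operands ready · I5 dispatched to A0
cycle 22: I5 operands ready
cycle 23: I5 complete
cycle 24: R2←I5
cycle 26: I4 complete
cycle 27: R4←I4

cycle = 23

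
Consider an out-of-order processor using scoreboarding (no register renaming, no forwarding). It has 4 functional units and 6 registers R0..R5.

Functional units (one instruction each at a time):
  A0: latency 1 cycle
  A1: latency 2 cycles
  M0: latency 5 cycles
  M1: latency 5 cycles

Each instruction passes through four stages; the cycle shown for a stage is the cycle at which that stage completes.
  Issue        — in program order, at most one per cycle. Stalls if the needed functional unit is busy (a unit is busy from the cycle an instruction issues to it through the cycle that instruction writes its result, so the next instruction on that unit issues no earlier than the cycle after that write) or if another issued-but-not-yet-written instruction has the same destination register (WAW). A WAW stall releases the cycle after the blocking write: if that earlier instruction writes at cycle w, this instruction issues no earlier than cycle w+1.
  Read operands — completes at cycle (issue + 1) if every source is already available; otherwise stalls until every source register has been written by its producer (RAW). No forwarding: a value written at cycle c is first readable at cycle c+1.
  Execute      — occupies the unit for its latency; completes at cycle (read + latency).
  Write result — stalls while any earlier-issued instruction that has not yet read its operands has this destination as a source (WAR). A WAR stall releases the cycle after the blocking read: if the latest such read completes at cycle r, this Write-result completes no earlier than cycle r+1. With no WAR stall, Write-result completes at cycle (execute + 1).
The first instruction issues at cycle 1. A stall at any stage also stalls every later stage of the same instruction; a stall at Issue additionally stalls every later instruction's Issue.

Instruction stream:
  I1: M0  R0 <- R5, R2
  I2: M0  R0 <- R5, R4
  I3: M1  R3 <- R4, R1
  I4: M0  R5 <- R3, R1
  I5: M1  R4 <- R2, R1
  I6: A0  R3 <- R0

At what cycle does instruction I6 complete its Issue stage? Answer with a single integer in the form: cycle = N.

[1] I1→M0
[2] I1 RO
[7] I1 EX
[8] I1 WR R0
[9] I2→M0
[10] I2 RO · I3→M1
[11] I3 RO
[15] I2 EX
[16] I2 WR R0 · I3 EX
[17] I3 WR R3 · I4→M0
[18] I4 RO · I5→M1
[19] I5 RO · I6→A0
[20] I6 RO
[21] I6 EX
[22] I6 WR R3
[23] I4 EX
[24] I4 WR R5 · I5 EX
[25] I5 WR R4

cycle = 19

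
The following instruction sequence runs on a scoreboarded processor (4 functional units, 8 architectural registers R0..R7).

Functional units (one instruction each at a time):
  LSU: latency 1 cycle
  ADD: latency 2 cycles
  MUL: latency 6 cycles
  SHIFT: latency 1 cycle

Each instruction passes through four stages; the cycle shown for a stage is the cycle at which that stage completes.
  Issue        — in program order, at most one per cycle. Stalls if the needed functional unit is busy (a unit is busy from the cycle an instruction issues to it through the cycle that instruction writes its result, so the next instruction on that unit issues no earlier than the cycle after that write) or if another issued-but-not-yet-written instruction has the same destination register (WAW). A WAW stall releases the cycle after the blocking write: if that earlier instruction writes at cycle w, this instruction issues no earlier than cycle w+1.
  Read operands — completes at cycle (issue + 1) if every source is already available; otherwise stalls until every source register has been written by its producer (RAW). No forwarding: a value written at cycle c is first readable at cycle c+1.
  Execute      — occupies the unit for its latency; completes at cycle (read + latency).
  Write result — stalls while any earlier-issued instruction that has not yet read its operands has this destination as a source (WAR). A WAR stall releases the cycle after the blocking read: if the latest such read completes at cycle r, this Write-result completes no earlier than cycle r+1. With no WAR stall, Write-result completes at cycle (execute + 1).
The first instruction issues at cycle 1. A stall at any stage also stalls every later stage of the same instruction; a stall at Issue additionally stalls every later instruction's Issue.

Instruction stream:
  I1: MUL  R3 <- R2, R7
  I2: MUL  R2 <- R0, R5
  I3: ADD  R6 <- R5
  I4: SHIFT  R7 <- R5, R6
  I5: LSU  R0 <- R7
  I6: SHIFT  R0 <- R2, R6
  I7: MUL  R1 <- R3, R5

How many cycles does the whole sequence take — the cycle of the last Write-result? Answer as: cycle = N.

c1: I1 dispatched to MUL
c2: I1 operands ready
c8: I1 complete
c9: R3←I1
c10: I2 dispatched to MUL
c11: I2 operands ready; I3 dispatched to ADD
c12: I3 operands ready; I4 dispatched to SHIFT
c13: I5 dispatched to LSU
c14: I3 complete
c15: R6←I3
c16: I4 operands ready
c17: I2 complete; I4 complete
c18: R2←I2; R7←I4
c19: I5 operands ready
c20: I5 complete
c21: R0←I5
c22: I6 dispatched to SHIFT
c23: I6 operands ready; I7 dispatched to MUL
c24: I6 complete; I7 operands ready
c25: R0←I6
c30: I7 complete
c31: R1←I7

cycle = 31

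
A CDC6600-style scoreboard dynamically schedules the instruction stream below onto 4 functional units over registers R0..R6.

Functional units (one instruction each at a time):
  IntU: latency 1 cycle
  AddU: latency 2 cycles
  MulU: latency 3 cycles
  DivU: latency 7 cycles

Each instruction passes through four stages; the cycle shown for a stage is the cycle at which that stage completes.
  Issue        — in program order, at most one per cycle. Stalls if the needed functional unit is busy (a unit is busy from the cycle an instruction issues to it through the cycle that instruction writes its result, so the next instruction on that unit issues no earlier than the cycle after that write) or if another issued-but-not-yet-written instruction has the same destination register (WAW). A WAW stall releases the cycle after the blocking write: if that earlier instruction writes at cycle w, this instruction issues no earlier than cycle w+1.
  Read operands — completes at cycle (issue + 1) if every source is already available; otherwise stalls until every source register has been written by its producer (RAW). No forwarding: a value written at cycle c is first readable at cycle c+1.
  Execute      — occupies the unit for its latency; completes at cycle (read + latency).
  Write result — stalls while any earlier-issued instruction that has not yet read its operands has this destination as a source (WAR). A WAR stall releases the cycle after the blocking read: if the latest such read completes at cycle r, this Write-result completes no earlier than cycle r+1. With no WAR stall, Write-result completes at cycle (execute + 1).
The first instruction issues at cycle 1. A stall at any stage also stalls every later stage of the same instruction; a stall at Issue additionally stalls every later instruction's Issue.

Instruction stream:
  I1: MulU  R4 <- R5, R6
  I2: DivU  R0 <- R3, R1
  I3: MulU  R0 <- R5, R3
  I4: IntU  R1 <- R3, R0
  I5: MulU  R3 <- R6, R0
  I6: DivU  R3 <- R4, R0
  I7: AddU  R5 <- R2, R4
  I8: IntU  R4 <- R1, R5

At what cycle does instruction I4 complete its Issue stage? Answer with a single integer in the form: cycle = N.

cycle = 13

t=1  I1 issues→MulU
t=2  I1 reads, I2 issues→DivU
t=3  I2 reads
t=5  I1 exec-done
t=6  I1 writes R4
t=10  I2 exec-done
t=11  I2 writes R0
t=12  I3 issues→MulU
t=13  I3 reads, I4 issues→IntU
t=16  I3 exec-done
t=17  I3 writes R0
t=18  I4 reads, I5 issues→MulU
t=19  I4 exec-done, I5 reads
t=20  I4 writes R1
t=22  I5 exec-done
t=23  I5 writes R3
t=24  I6 issues→DivU
t=25  I6 reads, I7 issues→AddU
t=26  I7 reads, I8 issues→IntU
t=28  I7 exec-done
t=29  I7 writes R5
t=30  I8 reads
t=31  I8 exec-done
t=32  I6 exec-done, I8 writes R4
t=33  I6 writes R3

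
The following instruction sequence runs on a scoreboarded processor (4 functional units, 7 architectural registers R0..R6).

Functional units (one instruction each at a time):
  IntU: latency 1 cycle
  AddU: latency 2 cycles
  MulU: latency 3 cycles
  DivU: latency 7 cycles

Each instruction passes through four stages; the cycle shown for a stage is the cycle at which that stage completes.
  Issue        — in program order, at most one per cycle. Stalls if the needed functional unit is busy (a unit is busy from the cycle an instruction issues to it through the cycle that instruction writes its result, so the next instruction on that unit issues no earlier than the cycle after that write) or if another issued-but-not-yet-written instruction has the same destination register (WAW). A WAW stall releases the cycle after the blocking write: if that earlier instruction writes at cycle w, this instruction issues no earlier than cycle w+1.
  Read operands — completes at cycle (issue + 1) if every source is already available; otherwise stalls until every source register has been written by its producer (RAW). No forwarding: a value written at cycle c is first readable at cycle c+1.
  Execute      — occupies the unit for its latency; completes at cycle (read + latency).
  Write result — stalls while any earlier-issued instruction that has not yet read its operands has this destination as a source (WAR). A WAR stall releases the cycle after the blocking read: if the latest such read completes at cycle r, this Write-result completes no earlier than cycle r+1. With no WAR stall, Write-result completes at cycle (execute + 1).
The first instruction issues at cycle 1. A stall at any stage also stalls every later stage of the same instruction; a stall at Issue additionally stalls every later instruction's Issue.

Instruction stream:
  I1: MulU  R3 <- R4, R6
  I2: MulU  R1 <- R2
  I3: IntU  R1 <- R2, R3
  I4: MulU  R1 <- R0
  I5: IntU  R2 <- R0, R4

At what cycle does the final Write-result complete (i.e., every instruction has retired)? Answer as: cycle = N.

t=1  I1 dispatched to MulU
t=2  I1 operands ready
t=5  I1 complete
t=6  R3←I1
t=7  I2 dispatched to MulU
t=8  I2 operands ready
t=11  I2 complete
t=12  R1←I2
t=13  I3 dispatched to IntU
t=14  I3 operands ready
t=15  I3 complete
t=16  R1←I3
t=17  I4 dispatched to MulU
t=18  I4 operands ready · I5 dispatched to IntU
t=19  I5 operands ready
t=20  I5 complete
t=21  I4 complete · R2←I5
t=22  R1←I4

cycle = 22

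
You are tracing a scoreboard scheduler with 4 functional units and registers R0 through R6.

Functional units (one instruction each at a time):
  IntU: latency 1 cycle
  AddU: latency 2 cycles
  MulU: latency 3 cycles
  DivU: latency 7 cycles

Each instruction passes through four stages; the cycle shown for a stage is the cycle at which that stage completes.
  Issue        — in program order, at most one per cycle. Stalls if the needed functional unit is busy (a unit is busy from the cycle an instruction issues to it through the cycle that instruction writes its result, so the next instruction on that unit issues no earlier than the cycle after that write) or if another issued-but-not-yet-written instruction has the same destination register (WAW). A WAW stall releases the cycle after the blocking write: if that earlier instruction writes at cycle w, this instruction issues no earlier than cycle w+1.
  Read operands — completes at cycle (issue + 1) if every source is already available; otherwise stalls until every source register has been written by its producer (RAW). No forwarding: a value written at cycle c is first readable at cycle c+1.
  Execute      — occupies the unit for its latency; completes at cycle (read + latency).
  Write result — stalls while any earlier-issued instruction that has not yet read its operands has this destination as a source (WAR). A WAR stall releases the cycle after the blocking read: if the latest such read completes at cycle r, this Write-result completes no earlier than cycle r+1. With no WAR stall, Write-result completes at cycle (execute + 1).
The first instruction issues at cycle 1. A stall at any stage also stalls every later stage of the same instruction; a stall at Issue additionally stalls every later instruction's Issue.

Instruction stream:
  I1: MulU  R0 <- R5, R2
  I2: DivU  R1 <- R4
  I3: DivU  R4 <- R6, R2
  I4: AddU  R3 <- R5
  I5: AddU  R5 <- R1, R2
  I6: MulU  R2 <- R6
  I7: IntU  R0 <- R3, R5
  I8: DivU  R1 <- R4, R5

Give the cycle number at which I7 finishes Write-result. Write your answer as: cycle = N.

c1: I1 dispatched to MulU
c2: I1 operands ready, I2 dispatched to DivU
c3: I2 operands ready
c5: I1 complete
c6: R0←I1
c10: I2 complete
c11: R1←I2
c12: I3 dispatched to DivU
c13: I3 operands ready, I4 dispatched to AddU
c14: I4 operands ready
c16: I4 complete
c17: R3←I4
c18: I5 dispatched to AddU
c19: I5 operands ready, I6 dispatched to MulU
c20: I3 complete, I6 operands ready, I7 dispatched to IntU
c21: R4←I3, I5 complete
c22: R5←I5, I8 dispatched to DivU
c23: I6 complete, I7 operands ready, I8 operands ready
c24: R2←I6, I7 complete
c25: R0←I7
c30: I8 complete
c31: R1←I8

cycle = 25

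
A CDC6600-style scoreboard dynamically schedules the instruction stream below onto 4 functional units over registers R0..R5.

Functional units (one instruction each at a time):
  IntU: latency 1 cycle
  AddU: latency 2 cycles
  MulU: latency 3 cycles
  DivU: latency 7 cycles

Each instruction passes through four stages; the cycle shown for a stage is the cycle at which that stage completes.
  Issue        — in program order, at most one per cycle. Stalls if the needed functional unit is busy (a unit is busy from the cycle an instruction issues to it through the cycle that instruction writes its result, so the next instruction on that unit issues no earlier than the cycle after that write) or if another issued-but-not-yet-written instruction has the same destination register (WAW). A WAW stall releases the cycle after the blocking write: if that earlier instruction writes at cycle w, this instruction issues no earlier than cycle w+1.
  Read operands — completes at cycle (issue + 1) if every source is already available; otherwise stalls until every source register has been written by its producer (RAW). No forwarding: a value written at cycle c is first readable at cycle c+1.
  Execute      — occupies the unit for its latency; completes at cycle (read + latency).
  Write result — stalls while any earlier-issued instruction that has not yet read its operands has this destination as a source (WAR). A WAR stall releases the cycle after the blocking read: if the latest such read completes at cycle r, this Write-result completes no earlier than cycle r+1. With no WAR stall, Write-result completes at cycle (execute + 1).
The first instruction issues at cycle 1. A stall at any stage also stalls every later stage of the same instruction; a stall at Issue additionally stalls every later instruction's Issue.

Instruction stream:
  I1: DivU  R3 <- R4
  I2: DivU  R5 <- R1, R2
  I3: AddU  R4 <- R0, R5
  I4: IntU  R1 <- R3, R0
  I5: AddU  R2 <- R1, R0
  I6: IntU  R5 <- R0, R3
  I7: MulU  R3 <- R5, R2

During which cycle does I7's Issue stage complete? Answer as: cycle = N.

[I1] 1/2/9/10
[I2] 11/12/19/20  (struct: DivU busy until I1 writes@10)
[I3] 12/21/23/24  (RAW R5: wait I2 write@20)
[I4] 13/14/15/16
[I5] 25/26/28/29  (struct: AddU busy until I3 writes@24)
[I6] 26/27/28/29
[I7] 27/30/33/34  (RAW R5: wait I6 write@29; RAW R2: wait I5 write@29)

cycle = 27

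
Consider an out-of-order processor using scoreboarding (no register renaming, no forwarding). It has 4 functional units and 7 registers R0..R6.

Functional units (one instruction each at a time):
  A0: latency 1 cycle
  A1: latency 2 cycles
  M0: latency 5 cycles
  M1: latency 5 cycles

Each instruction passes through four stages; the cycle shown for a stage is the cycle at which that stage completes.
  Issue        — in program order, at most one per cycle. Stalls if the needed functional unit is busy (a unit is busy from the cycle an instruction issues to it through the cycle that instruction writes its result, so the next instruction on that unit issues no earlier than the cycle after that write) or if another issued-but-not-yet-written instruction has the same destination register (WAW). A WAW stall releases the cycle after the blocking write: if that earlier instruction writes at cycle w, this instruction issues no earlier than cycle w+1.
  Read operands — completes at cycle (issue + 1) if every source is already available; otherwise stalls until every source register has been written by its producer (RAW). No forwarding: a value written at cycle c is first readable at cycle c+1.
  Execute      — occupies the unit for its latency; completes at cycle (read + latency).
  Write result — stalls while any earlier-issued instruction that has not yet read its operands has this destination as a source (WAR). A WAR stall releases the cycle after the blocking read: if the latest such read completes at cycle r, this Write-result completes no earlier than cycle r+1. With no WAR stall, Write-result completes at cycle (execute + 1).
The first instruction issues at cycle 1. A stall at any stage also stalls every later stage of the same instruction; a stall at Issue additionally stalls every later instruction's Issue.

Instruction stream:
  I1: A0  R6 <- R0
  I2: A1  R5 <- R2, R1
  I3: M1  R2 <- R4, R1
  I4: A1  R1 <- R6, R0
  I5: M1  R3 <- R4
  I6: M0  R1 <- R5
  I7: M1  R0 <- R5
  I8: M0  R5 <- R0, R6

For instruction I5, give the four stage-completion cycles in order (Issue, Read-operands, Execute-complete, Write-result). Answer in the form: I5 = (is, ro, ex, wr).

I5 = (11, 12, 17, 18)

I1 -> (1, 2, 3, 4)
I2 -> (2, 3, 5, 6)
I3 -> (3, 4, 9, 10)
I4 -> (7, 8, 10, 11)  // struct: A1 busy until I2 writes@6
I5 -> (11, 12, 17, 18)  // struct: M1 busy until I3 writes@10
I6 -> (12, 13, 18, 19)
I7 -> (19, 20, 25, 26)  // struct: M1 busy until I5 writes@18
I8 -> (20, 27, 32, 33)  // RAW R0: wait I7 write@26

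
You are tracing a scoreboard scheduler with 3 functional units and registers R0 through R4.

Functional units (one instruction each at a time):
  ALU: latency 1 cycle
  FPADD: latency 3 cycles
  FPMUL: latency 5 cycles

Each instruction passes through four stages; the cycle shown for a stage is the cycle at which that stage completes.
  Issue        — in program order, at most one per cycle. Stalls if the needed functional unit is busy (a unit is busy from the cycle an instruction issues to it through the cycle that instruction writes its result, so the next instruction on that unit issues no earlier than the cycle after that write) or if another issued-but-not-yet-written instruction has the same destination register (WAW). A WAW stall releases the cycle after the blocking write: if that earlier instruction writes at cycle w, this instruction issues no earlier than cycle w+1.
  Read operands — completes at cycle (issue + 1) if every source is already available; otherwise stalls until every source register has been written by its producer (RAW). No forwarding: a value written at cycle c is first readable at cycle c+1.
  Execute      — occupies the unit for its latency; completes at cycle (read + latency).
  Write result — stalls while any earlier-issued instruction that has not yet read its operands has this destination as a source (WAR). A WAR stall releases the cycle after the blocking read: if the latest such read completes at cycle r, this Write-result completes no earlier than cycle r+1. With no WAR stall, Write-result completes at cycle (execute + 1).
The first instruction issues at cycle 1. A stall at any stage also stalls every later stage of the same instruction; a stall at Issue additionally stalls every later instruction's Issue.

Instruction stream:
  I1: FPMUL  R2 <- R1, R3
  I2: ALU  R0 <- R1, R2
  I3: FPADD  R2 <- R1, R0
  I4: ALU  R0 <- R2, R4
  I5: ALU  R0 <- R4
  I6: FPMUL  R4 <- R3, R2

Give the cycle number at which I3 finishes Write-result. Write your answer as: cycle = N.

cycle = 16

I1: IS=1 RO=2 EX=7 WR=8
I2: IS=2 RO=9 EX=10 WR=11  [RAW R2: wait I1 write@8]
I3: IS=9 RO=12 EX=15 WR=16  [WAW R2: wait I1 write@8; RAW R0: wait I2 write@11]
I4: IS=12 RO=17 EX=18 WR=19  [struct: ALU busy until I2 writes@11; RAW R2: wait I3 write@16]
I5: IS=20 RO=21 EX=22 WR=23  [struct: ALU busy until I4 writes@19]
I6: IS=21 RO=22 EX=27 WR=28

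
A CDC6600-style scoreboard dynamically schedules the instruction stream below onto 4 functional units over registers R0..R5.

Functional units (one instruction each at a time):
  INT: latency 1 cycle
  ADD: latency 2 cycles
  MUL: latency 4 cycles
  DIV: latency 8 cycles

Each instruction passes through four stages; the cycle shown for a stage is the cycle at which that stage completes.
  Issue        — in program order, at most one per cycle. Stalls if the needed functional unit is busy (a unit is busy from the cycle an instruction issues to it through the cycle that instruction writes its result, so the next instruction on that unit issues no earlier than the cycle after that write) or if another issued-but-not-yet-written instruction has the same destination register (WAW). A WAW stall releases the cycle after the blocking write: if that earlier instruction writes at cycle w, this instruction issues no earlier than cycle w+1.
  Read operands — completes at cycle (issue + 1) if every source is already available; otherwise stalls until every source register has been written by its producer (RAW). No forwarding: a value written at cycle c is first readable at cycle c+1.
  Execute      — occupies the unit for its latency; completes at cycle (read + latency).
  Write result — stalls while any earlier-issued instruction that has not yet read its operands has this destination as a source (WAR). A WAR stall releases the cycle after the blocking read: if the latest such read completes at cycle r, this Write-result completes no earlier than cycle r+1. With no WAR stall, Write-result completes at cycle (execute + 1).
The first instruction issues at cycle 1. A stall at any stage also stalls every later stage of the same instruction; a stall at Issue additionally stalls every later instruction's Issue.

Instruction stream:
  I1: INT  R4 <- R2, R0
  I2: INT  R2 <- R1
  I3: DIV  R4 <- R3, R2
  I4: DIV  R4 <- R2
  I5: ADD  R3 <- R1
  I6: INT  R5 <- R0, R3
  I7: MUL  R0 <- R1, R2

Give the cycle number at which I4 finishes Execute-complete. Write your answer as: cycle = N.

cycle = 28

[1] I1 issues→INT
[2] I1 reads
[3] I1 exec-done
[4] I1 writes R4
[5] I2 issues→INT
[6] I2 reads | I3 issues→DIV
[7] I2 exec-done
[8] I2 writes R2
[9] I3 reads
[17] I3 exec-done
[18] I3 writes R4
[19] I4 issues→DIV
[20] I4 reads | I5 issues→ADD
[21] I5 reads | I6 issues→INT
[22] I7 issues→MUL
[23] I5 exec-done | I7 reads
[24] I5 writes R3
[25] I6 reads
[26] I6 exec-done
[27] I6 writes R5 | I7 exec-done
[28] I4 exec-done | I7 writes R0
[29] I4 writes R4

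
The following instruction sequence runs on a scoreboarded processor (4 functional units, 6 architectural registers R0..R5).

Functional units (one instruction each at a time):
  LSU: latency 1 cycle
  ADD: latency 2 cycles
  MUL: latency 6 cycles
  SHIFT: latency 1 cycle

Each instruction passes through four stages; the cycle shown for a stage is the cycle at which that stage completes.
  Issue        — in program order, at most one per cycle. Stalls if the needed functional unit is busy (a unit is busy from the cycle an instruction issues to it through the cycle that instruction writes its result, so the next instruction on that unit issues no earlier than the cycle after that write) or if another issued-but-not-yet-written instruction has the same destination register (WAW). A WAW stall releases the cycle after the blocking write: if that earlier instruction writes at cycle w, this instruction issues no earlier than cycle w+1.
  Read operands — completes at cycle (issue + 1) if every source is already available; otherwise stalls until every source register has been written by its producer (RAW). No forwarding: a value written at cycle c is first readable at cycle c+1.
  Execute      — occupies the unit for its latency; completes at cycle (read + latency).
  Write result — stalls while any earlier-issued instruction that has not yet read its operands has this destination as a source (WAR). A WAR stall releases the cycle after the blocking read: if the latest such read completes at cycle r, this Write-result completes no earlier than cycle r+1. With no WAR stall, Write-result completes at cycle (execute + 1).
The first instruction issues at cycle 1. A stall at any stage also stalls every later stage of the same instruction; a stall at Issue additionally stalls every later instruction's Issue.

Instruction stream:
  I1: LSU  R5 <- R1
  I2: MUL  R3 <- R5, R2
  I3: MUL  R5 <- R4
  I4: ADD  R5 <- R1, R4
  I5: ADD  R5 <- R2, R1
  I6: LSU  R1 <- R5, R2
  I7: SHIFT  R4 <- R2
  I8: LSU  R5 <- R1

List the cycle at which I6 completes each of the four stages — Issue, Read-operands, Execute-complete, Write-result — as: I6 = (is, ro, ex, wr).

[I1] 1/2/3/4
[I2] 2/5/11/12  (RAW R5: wait I1 write@4)
[I3] 13/14/20/21  (struct: MUL busy until I2 writes@12)
[I4] 22/23/25/26  (WAW R5: wait I3 write@21)
[I5] 27/28/30/31  (struct: ADD busy until I4 writes@26)
[I6] 28/32/33/34  (RAW R5: wait I5 write@31)
[I7] 29/30/31/32
[I8] 35/36/37/38  (struct: LSU busy until I6 writes@34)

I6 = (28, 32, 33, 34)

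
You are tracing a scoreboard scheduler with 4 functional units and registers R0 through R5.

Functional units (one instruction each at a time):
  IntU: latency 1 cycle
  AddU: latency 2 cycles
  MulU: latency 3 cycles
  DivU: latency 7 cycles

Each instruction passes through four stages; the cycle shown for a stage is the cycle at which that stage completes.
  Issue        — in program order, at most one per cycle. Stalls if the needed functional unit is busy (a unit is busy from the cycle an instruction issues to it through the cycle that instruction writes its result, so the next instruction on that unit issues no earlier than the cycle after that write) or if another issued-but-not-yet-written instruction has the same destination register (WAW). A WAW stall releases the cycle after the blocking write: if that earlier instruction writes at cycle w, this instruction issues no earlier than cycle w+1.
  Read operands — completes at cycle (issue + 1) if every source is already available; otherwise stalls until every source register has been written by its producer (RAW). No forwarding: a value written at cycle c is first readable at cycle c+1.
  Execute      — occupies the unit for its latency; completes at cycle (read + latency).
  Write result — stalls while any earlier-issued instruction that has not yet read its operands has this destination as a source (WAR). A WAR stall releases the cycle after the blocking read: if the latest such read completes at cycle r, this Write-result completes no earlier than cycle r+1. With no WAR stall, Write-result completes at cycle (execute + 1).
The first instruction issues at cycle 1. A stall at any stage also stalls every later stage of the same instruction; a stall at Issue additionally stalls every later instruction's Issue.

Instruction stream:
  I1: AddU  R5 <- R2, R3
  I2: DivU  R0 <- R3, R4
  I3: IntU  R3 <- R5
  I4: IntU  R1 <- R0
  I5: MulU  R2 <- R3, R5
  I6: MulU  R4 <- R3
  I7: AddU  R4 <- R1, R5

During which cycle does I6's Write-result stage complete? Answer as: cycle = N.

cycle = 21

cycle 1: I1 dispatched to AddU
cycle 2: I1 operands ready · I2 dispatched to DivU
cycle 3: I2 operands ready · I3 dispatched to IntU
cycle 4: I1 complete
cycle 5: R5←I1
cycle 6: I3 operands ready
cycle 7: I3 complete
cycle 8: R3←I3
cycle 9: I4 dispatched to IntU
cycle 10: I2 complete · I5 dispatched to MulU
cycle 11: R0←I2 · I5 operands ready
cycle 12: I4 operands ready
cycle 13: I4 complete
cycle 14: R1←I4 · I5 complete
cycle 15: R2←I5
cycle 16: I6 dispatched to MulU
cycle 17: I6 operands ready
cycle 20: I6 complete
cycle 21: R4←I6
cycle 22: I7 dispatched to AddU
cycle 23: I7 operands ready
cycle 25: I7 complete
cycle 26: R4←I7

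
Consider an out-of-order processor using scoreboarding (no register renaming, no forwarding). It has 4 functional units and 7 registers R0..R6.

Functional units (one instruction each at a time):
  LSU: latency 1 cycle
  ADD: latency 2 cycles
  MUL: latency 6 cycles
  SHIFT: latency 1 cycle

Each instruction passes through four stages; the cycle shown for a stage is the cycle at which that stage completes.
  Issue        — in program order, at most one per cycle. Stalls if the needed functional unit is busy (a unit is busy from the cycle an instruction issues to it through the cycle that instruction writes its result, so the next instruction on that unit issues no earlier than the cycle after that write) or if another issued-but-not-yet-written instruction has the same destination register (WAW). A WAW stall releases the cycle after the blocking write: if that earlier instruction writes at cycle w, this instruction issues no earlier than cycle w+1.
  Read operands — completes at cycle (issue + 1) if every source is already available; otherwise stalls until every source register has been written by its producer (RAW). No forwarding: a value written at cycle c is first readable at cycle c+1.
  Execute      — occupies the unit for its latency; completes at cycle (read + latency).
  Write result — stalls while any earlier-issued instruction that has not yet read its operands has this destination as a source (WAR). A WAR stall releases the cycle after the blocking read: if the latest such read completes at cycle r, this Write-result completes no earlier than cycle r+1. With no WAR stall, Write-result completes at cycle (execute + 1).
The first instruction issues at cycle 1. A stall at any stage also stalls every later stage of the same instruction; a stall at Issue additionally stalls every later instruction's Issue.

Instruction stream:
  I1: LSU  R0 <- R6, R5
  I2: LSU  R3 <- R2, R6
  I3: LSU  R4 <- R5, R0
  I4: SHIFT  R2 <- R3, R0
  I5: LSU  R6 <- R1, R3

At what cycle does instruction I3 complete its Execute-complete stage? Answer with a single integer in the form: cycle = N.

c1: I1 issues→LSU
c2: I1 reads
c3: I1 exec-done
c4: I1 writes R0
c5: I2 issues→LSU
c6: I2 reads
c7: I2 exec-done
c8: I2 writes R3
c9: I3 issues→LSU
c10: I3 reads | I4 issues→SHIFT
c11: I3 exec-done | I4 reads
c12: I3 writes R4 | I4 exec-done
c13: I4 writes R2 | I5 issues→LSU
c14: I5 reads
c15: I5 exec-done
c16: I5 writes R6

cycle = 11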